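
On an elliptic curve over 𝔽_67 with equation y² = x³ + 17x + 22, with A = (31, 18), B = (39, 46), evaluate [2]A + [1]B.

First 2A:
Repeated addition: build up to 2A.
2A: tangent at (31, 18): λ = (3·31² + 17)/(2·18) ≡ 19/36. 36⁻¹ ≡ 54 (mod 67), so λ ≡ 19·54 ≡ 21.
  x = λ² - 31 - 31 = 441 - 62 ≡ 44; y = λ·(31 - 44) - 18 ≡ 44. → (44, 44)
2A = (44, 44).
Finally 2A + B:
(44, 44) + (39, 46). λ = (46 - 44)/(39 - 44) ≡ 2/62 mod 67. 62⁻¹ ≡ 40 (mod 67) since 62·40 = 2480 ≡ 1, so λ ≡ 13.
  x = λ² - 44 - 39 = 169 - 83 ≡ 19; y = λ·(44 - 19) - 44 ≡ 13. → (19, 13)

(19, 13)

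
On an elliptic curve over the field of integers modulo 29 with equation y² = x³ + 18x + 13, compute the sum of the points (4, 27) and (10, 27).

(4, 27) + (10, 27). λ = (27 - 27)/(10 - 4) ≡ 0/6 mod 29. 6⁻¹ ≡ 5 (mod 29), so λ ≡ 0.
  x = λ² - 4 - 10 = 0 - 14 ≡ 15; y = λ·(4 - 15) - 27 ≡ 2. → (15, 2)

(15, 2)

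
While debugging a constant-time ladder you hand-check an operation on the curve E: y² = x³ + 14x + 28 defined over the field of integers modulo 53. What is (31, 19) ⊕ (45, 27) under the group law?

(26, 52)

(31, 19) + (45, 27). λ = (27 - 19)/(45 - 31) ≡ 8/14 mod 53. 14⁻¹ ≡ 19 (mod 53), so λ ≡ 46.
  x = λ² - 31 - 45 = 2116 - 76 ≡ 26; y = λ·(31 - 26) - 19 ≡ 52. → (26, 52)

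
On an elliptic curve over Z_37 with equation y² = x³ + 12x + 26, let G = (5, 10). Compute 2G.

(24, 35)

tangent at (5, 10): λ = (3·5² + 12)/(2·10) ≡ 13/20. 20⁻¹ ≡ 13 (mod 37) since 20·13 = 260 ≡ 1, so λ ≡ 13·13 ≡ 21.
  x = λ² - 5 - 5 = 441 - 10 ≡ 24; y = λ·(5 - 24) - 10 ≡ 35. → (24, 35)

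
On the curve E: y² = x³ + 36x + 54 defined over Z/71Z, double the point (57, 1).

(31, 17)

tangent at (57, 1): λ = (3·57² + 36)/(2·1) ≡ 56/2. 2⁻¹ ≡ 36 (mod 71), so λ ≡ 56·36 ≡ 28.
  x = λ² - 57 - 57 = 784 - 114 ≡ 31; y = λ·(57 - 31) - 1 ≡ 17. → (31, 17)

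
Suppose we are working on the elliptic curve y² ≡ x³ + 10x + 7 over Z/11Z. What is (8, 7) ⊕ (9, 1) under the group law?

(8, 7) + (9, 1). λ = (1 - 7)/(9 - 8) ≡ 5/1 mod 11. 1⁻¹ ≡ 1 (mod 11) since 1·1 = 1 ≡ 1, so λ ≡ 5.
  x = λ² - 8 - 9 = 25 - 17 ≡ 8; y = λ·(8 - 8) - 7 ≡ 4. → (8, 4)

(8, 4)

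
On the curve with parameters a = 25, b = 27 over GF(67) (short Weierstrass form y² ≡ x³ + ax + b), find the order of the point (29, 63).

2P: tangent at (29, 63): λ = (3·29² + 25)/(2·63) ≡ 2/59. 59⁻¹ ≡ 25 (mod 67) since 59·25 = 1475 ≡ 1, so λ ≡ 2·25 ≡ 50.
  x = λ² - 29 - 29 = 2500 - 58 ≡ 30; y = λ·(29 - 30) - 63 ≡ 21. → (30, 21)
3P: (30, 21) + (29, 63). λ = (63 - 21)/(29 - 30) ≡ 42/66 mod 67. 66⁻¹ ≡ 66 (mod 67) since 66·66 = 4356 ≡ 1, so λ ≡ 25.
  x = λ² - 30 - 29 = 625 - 59 ≡ 30; y = λ·(30 - 30) - 21 ≡ 46. → (30, 46)
4P: (30, 46) + (29, 63). λ = (63 - 46)/(29 - 30) ≡ 17/66 mod 67. 66⁻¹ ≡ 66 (mod 67), so λ ≡ 50.
  x = λ² - 30 - 29 = 2500 - 59 ≡ 29; y = λ·(30 - 29) - 46 ≡ 4. → (29, 4)
5P: (29, 4) + (29, 63): same x and y₁ ≡ -y₂, so the sum is O.
5P = O, so the order is 5.

5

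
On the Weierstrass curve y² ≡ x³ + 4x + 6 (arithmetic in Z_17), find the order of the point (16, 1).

2P: tangent at (16, 1): λ = (3·16² + 4)/(2·1) ≡ 7/2. 2⁻¹ ≡ 9 (mod 17), so λ ≡ 7·9 ≡ 12.
  x = λ² - 16 - 16 = 144 - 32 ≡ 10; y = λ·(16 - 10) - 1 ≡ 3. → (10, 3)
3P: (10, 3) + (16, 1). λ = (1 - 3)/(16 - 10) ≡ 15/6 mod 17. 6⁻¹ ≡ 3 (mod 17), so λ ≡ 11.
  x = λ² - 10 - 16 = 121 - 26 ≡ 10; y = λ·(10 - 10) - 3 ≡ 14. → (10, 14)
4P: (10, 14) + (16, 1). λ = (1 - 14)/(16 - 10) ≡ 4/6 mod 17. 6⁻¹ ≡ 3 (mod 17) since 6·3 = 18 ≡ 1, so λ ≡ 12.
  x = λ² - 10 - 16 = 144 - 26 ≡ 16; y = λ·(10 - 16) - 14 ≡ 16. → (16, 16)
5P: (16, 16) + (16, 1): same x and y₁ ≡ -y₂, so the sum is ∞.
5P = ∞, so the order is 5.

5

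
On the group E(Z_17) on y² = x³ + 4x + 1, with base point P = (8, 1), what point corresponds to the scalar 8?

Repeated addition: build up to 8P.
2P: tangent at (8, 1): λ = (3·8² + 4)/(2·1) ≡ 9/2. 2⁻¹ ≡ 9 (mod 17) since 2·9 = 18 ≡ 1, so λ ≡ 9·9 ≡ 13.
  x = λ² - 8 - 8 = 169 - 16 ≡ 0; y = λ·(8 - 0) - 1 ≡ 1. → (0, 1)
3P: (0, 1) + (8, 1). λ = (1 - 1)/(8 - 0) ≡ 0/8 mod 17. 8⁻¹ ≡ 15 (mod 17), so λ ≡ 0.
  x = λ² - 0 - 8 = 0 - 8 ≡ 9; y = λ·(0 - 9) - 1 ≡ 16. → (9, 16)
4P: (9, 16) + (8, 1). λ = (1 - 16)/(8 - 9) ≡ 2/16 mod 17. 16⁻¹ ≡ 16 (mod 17), so λ ≡ 15.
  x = λ² - 9 - 8 = 225 - 17 ≡ 4; y = λ·(9 - 4) - 16 ≡ 8. → (4, 8)
5P: (4, 8) + (8, 1). λ = (1 - 8)/(8 - 4) ≡ 10/4 mod 17. 4⁻¹ ≡ 13 (mod 17), so λ ≡ 11.
  x = λ² - 4 - 8 = 121 - 12 ≡ 7; y = λ·(4 - 7) - 8 ≡ 10. → (7, 10)
6P: (7, 10) + (8, 1). λ = (1 - 10)/(8 - 7) ≡ 8/1 mod 17. 1⁻¹ ≡ 1 (mod 17), so λ ≡ 8.
  x = λ² - 7 - 8 = 64 - 15 ≡ 15; y = λ·(7 - 15) - 10 ≡ 11. → (15, 11)
7P: (15, 11) + (8, 1). λ = (1 - 11)/(8 - 15) ≡ 7/10 mod 17. 10⁻¹ ≡ 12 (mod 17) since 10·12 = 120 ≡ 1, so λ ≡ 16.
  x = λ² - 15 - 8 = 256 - 23 ≡ 12; y = λ·(15 - 12) - 11 ≡ 3. → (12, 3)
8P: (12, 3) + (8, 1). λ = (1 - 3)/(8 - 12) ≡ 15/13 mod 17. 13⁻¹ ≡ 4 (mod 17) since 13·4 = 52 ≡ 1, so λ ≡ 9.
  x = λ² - 12 - 8 = 81 - 20 ≡ 10; y = λ·(12 - 10) - 3 ≡ 15. → (10, 15)

(10, 15)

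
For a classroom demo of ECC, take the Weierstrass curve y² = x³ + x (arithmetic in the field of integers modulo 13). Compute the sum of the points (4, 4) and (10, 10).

(0, 0)

(4, 4) + (10, 10). λ = (10 - 4)/(10 - 4) ≡ 6/6 mod 13. 6⁻¹ ≡ 11 (mod 13), so λ ≡ 1.
  x = λ² - 4 - 10 = 1 - 14 ≡ 0; y = λ·(4 - 0) - 4 ≡ 0. → (0, 0)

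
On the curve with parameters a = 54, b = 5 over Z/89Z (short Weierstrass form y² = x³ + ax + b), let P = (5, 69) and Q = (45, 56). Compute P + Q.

(88, 67)

(5, 69) + (45, 56). λ = (56 - 69)/(45 - 5) ≡ 76/40 mod 89. 40⁻¹ ≡ 69 (mod 89) since 40·69 = 2760 ≡ 1, so λ ≡ 82.
  x = λ² - 5 - 45 = 6724 - 50 ≡ 88; y = λ·(5 - 88) - 69 ≡ 67. → (88, 67)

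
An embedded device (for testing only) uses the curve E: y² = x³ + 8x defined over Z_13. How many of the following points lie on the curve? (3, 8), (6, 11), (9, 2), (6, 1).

(3, 8): 8² ≡ 12, rhs ≡ 12 → on.
(6, 11): 11² ≡ 4, rhs ≡ 4 → on.
(9, 2): 2² ≡ 4, rhs ≡ 8 → off.
(6, 1): 1² ≡ 1, rhs ≡ 4 → off.

2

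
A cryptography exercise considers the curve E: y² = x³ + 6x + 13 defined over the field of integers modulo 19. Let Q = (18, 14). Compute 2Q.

tangent at (18, 14): λ = (3·18² + 6)/(2·14) ≡ 9/9. 9⁻¹ ≡ 17 (mod 19) since 9·17 = 153 ≡ 1, so λ ≡ 9·17 ≡ 1.
  x = λ² - 18 - 18 = 1 - 36 ≡ 3; y = λ·(18 - 3) - 14 ≡ 1. → (3, 1)

(3, 1)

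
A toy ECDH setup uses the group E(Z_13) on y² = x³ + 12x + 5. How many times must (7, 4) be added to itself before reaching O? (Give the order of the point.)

5

2P: tangent at (7, 4): λ = (3·7² + 12)/(2·4) ≡ 3/8. 8⁻¹ ≡ 5 (mod 13), so λ ≡ 3·5 ≡ 2.
  x = λ² - 7 - 7 = 4 - 14 ≡ 3; y = λ·(7 - 3) - 4 ≡ 4. → (3, 4)
3P: (3, 4) + (7, 4). λ = (4 - 4)/(7 - 3) ≡ 0/4 mod 13. 4⁻¹ ≡ 10 (mod 13) since 4·10 = 40 ≡ 1, so λ ≡ 0.
  x = λ² - 3 - 7 = 0 - 10 ≡ 3; y = λ·(3 - 3) - 4 ≡ 9. → (3, 9)
4P: (3, 9) + (7, 4). λ = (4 - 9)/(7 - 3) ≡ 8/4 mod 13. 4⁻¹ ≡ 10 (mod 13) since 4·10 = 40 ≡ 1, so λ ≡ 2.
  x = λ² - 3 - 7 = 4 - 10 ≡ 7; y = λ·(3 - 7) - 9 ≡ 9. → (7, 9)
5P: (7, 9) + (7, 4): same x and y₁ ≡ -y₂, so the sum is O.
5P = O, so the order is 5.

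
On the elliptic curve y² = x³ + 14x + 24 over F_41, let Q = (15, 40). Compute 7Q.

(28, 8)

Repeated addition: build up to 7Q.
2Q: tangent at (15, 40): λ = (3·15² + 14)/(2·40) ≡ 33/39. 39⁻¹ ≡ 20 (mod 41), so λ ≡ 33·20 ≡ 4.
  x = λ² - 15 - 15 = 16 - 30 ≡ 27; y = λ·(15 - 27) - 40 ≡ 35. → (27, 35)
3Q: (27, 35) + (15, 40). λ = (40 - 35)/(15 - 27) ≡ 5/29 mod 41. 29⁻¹ ≡ 17 (mod 41), so λ ≡ 3.
  x = λ² - 27 - 15 = 9 - 42 ≡ 8; y = λ·(27 - 8) - 35 ≡ 22. → (8, 22)
4Q: (8, 22) + (15, 40). λ = (40 - 22)/(15 - 8) ≡ 18/7 mod 41. 7⁻¹ ≡ 6 (mod 41), so λ ≡ 26.
  x = λ² - 8 - 15 = 676 - 23 ≡ 38; y = λ·(8 - 38) - 22 ≡ 18. → (38, 18)
5Q: (38, 18) + (15, 40). λ = (40 - 18)/(15 - 38) ≡ 22/18 mod 41. 18⁻¹ ≡ 16 (mod 41), so λ ≡ 24.
  x = λ² - 38 - 15 = 576 - 53 ≡ 31; y = λ·(38 - 31) - 18 ≡ 27. → (31, 27)
6Q: (31, 27) + (15, 40). λ = (40 - 27)/(15 - 31) ≡ 13/25 mod 41. 25⁻¹ ≡ 23 (mod 41), so λ ≡ 12.
  x = λ² - 31 - 15 = 144 - 46 ≡ 16; y = λ·(31 - 16) - 27 ≡ 30. → (16, 30)
7Q: (16, 30) + (15, 40). λ = (40 - 30)/(15 - 16) ≡ 10/40 mod 41. 40⁻¹ ≡ 40 (mod 41), so λ ≡ 31.
  x = λ² - 16 - 15 = 961 - 31 ≡ 28; y = λ·(16 - 28) - 30 ≡ 8. → (28, 8)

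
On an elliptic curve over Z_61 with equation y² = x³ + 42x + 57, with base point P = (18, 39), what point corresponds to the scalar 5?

(28, 26)

Double-and-add on 5 = (101)₂. Start with P = (18, 39) for the leading 1-bit.
double: tangent at (18, 39): λ = (3·18² + 42)/(2·39) ≡ 38/17. 17⁻¹ ≡ 18 (mod 61) since 17·18 = 306 ≡ 1, so λ ≡ 38·18 ≡ 13.
  x = λ² - 18 - 18 = 169 - 36 ≡ 11; y = λ·(18 - 11) - 39 ≡ 52. → (11, 52)
double: tangent at (11, 52): λ = (3·11² + 42)/(2·52) ≡ 39/43. 43⁻¹ ≡ 44 (mod 61), so λ ≡ 39·44 ≡ 8.
  x = λ² - 11 - 11 = 64 - 22 ≡ 42; y = λ·(11 - 42) - 52 ≡ 5. → (42, 5)
add P: (42, 5) + (18, 39). λ = (39 - 5)/(18 - 42) ≡ 34/37 mod 61. 37⁻¹ ≡ 33 (mod 61), so λ ≡ 24.
  x = λ² - 42 - 18 = 576 - 60 ≡ 28; y = λ·(42 - 28) - 5 ≡ 26. → (28, 26)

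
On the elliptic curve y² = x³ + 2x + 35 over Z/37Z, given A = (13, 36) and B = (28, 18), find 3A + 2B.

(28, 19)

First 3A:
Repeated addition: build up to 3A.
2A: tangent at (13, 36): λ = (3·13² + 2)/(2·36) ≡ 28/35. 35⁻¹ ≡ 18 (mod 37), so λ ≡ 28·18 ≡ 23.
  x = λ² - 13 - 13 = 529 - 26 ≡ 22; y = λ·(13 - 22) - 36 ≡ 16. → (22, 16)
3A: (22, 16) + (13, 36). λ = (36 - 16)/(13 - 22) ≡ 20/28 mod 37. 28⁻¹ ≡ 4 (mod 37), so λ ≡ 6.
  x = λ² - 22 - 13 = 36 - 35 ≡ 1; y = λ·(22 - 1) - 16 ≡ 36. → (1, 36)
3A = (1, 36).
Next 2B:
Repeated addition: build up to 2B.
2B: tangent at (28, 18): λ = (3·28² + 2)/(2·18) ≡ 23/36. 36⁻¹ ≡ 36 (mod 37), so λ ≡ 23·36 ≡ 14.
  x = λ² - 28 - 28 = 196 - 56 ≡ 29; y = λ·(28 - 29) - 18 ≡ 5. → (29, 5)
2B = (29, 5).
Finally 3A + 2B:
(1, 36) + (29, 5). λ = (5 - 36)/(29 - 1) ≡ 6/28 mod 37. 28⁻¹ ≡ 4 (mod 37) since 28·4 = 112 ≡ 1, so λ ≡ 24.
  x = λ² - 1 - 29 = 576 - 30 ≡ 28; y = λ·(1 - 28) - 36 ≡ 19. → (28, 19)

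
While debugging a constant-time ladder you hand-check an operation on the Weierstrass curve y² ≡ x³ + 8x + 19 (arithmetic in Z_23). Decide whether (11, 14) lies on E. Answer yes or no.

yes

y² = 14² ≡ 12; x³ + 8x + 19 = 1438 ≡ 12 (mod 23). 12 = 12.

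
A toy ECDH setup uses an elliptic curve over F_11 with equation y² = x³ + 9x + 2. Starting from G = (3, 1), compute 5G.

Double-and-add on 5 = (101)₂. Start with G = (3, 1) for the leading 1-bit.
double: tangent at (3, 1): λ = (3·3² + 9)/(2·1) ≡ 3/2. 2⁻¹ ≡ 6 (mod 11) since 2·6 = 12 ≡ 1, so λ ≡ 3·6 ≡ 7.
  x = λ² - 3 - 3 = 49 - 6 ≡ 10; y = λ·(3 - 10) - 1 ≡ 5. → (10, 5)
double: tangent at (10, 5): λ = (3·10² + 9)/(2·5) ≡ 1/10. 10⁻¹ ≡ 10 (mod 11) since 10·10 = 100 ≡ 1, so λ ≡ 1·10 ≡ 10.
  x = λ² - 10 - 10 = 100 - 20 ≡ 3; y = λ·(10 - 3) - 5 ≡ 10. → (3, 10)
add G: (3, 10) + (3, 1): same x and y₁ ≡ -y₂, so the sum is O.

O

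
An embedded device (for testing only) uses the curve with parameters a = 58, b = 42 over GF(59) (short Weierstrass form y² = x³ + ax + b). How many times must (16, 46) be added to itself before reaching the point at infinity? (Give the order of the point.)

2P: tangent at (16, 46): λ = (3·16² + 58)/(2·46) ≡ 0/33. 33⁻¹ ≡ 34 (mod 59), so λ ≡ 0·34 ≡ 0.
  x = λ² - 16 - 16 = 0 - 32 ≡ 27; y = λ·(16 - 27) - 46 ≡ 13. → (27, 13)
3P: (27, 13) + (16, 46). λ = (46 - 13)/(16 - 27) ≡ 33/48 mod 59. 48⁻¹ ≡ 16 (mod 59) since 48·16 = 768 ≡ 1, so λ ≡ 56.
  x = λ² - 27 - 16 = 3136 - 43 ≡ 25; y = λ·(27 - 25) - 13 ≡ 40. → (25, 40)
4P: (25, 40) + (16, 46). λ = (46 - 40)/(16 - 25) ≡ 6/50 mod 59. 50⁻¹ ≡ 13 (mod 59), so λ ≡ 19.
  x = λ² - 25 - 16 = 361 - 41 ≡ 25; y = λ·(25 - 25) - 40 ≡ 19. → (25, 19)
5P: (25, 19) + (16, 46). λ = (46 - 19)/(16 - 25) ≡ 27/50 mod 59. 50⁻¹ ≡ 13 (mod 59), so λ ≡ 56.
  x = λ² - 25 - 16 = 3136 - 41 ≡ 27; y = λ·(25 - 27) - 19 ≡ 46. → (27, 46)
6P: (27, 46) + (16, 46). λ = (46 - 46)/(16 - 27) ≡ 0/48 mod 59. 48⁻¹ ≡ 16 (mod 59) since 48·16 = 768 ≡ 1, so λ ≡ 0.
  x = λ² - 27 - 16 = 0 - 43 ≡ 16; y = λ·(27 - 16) - 46 ≡ 13. → (16, 13)
7P: (16, 13) + (16, 46): same x and y₁ ≡ -y₂, so the sum is the point at infinity.
7P = the point at infinity, so the order is 7.

7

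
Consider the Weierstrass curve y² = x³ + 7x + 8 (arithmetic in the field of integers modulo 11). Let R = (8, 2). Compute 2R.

(4, 10)

tangent at (8, 2): λ = (3·8² + 7)/(2·2) ≡ 1/4. 4⁻¹ ≡ 3 (mod 11), so λ ≡ 1·3 ≡ 3.
  x = λ² - 8 - 8 = 9 - 16 ≡ 4; y = λ·(8 - 4) - 2 ≡ 10. → (4, 10)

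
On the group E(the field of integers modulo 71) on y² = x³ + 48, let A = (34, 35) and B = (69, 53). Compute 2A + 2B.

First 2A:
Repeated addition: build up to 2A.
2A: tangent at (34, 35): λ = (3·34² + 0)/(2·35) ≡ 60/70. 70⁻¹ ≡ 70 (mod 71) since 70·70 = 4900 ≡ 1, so λ ≡ 60·70 ≡ 11.
  x = λ² - 34 - 34 = 121 - 68 ≡ 53; y = λ·(34 - 53) - 35 ≡ 40. → (53, 40)
2A = (53, 40).
Next 2B:
Repeated addition: build up to 2B.
2B: tangent at (69, 53): λ = (3·69² + 0)/(2·53) ≡ 12/35. 35⁻¹ ≡ 69 (mod 71), so λ ≡ 12·69 ≡ 47.
  x = λ² - 69 - 69 = 2209 - 138 ≡ 12; y = λ·(69 - 12) - 53 ≡ 70. → (12, 70)
2B = (12, 70).
Finally 2A + 2B:
(53, 40) + (12, 70). λ = (70 - 40)/(12 - 53) ≡ 30/30 mod 71. 30⁻¹ ≡ 45 (mod 71), so λ ≡ 1.
  x = λ² - 53 - 12 = 1 - 65 ≡ 7; y = λ·(53 - 7) - 40 ≡ 6. → (7, 6)

(7, 6)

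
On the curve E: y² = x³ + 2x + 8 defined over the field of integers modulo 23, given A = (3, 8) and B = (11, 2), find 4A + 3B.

(10, 4)

First 4A:
Double-and-add on 4 = (100)₂. Start with A = (3, 8) for the leading 1-bit.
double: tangent at (3, 8): λ = (3·3² + 2)/(2·8) ≡ 6/16. 16⁻¹ ≡ 13 (mod 23), so λ ≡ 6·13 ≡ 9.
  x = λ² - 3 - 3 = 81 - 6 ≡ 6; y = λ·(3 - 6) - 8 ≡ 11. → (6, 11)
double: tangent at (6, 11): λ = (3·6² + 2)/(2·11) ≡ 18/22. 22⁻¹ ≡ 22 (mod 23) since 22·22 = 484 ≡ 1, so λ ≡ 18·22 ≡ 5.
  x = λ² - 6 - 6 = 25 - 12 ≡ 13; y = λ·(6 - 13) - 11 ≡ 0. → (13, 0)
4A = (13, 0).
Next 3B:
Repeated addition: build up to 3B.
2B: tangent at (11, 2): λ = (3·11² + 2)/(2·2) ≡ 20/4. 4⁻¹ ≡ 6 (mod 23) since 4·6 = 24 ≡ 1, so λ ≡ 20·6 ≡ 5.
  x = λ² - 11 - 11 = 25 - 22 ≡ 3; y = λ·(11 - 3) - 2 ≡ 15. → (3, 15)
3B: (3, 15) + (11, 2). λ = (2 - 15)/(11 - 3) ≡ 10/8 mod 23. 8⁻¹ ≡ 3 (mod 23), so λ ≡ 7.
  x = λ² - 3 - 11 = 49 - 14 ≡ 12; y = λ·(3 - 12) - 15 ≡ 14. → (12, 14)
3B = (12, 14).
Finally 4A + 3B:
(13, 0) + (12, 14). λ = (14 - 0)/(12 - 13) ≡ 14/22 mod 23. 22⁻¹ ≡ 22 (mod 23), so λ ≡ 9.
  x = λ² - 13 - 12 = 81 - 25 ≡ 10; y = λ·(13 - 10) - 0 ≡ 4. → (10, 4)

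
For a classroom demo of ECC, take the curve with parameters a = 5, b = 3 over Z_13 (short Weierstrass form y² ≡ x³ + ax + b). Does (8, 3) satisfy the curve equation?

yes

y² = 3² ≡ 9; x³ + 5x + 3 = 555 ≡ 9 (mod 13). 9 = 9.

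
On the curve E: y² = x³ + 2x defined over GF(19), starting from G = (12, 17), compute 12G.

(11, 17)

Double-and-add on 12 = (1100)₂. Start with G = (12, 17) for the leading 1-bit.
double: tangent at (12, 17): λ = (3·12² + 2)/(2·17) ≡ 16/15. 15⁻¹ ≡ 14 (mod 19) since 15·14 = 210 ≡ 1, so λ ≡ 16·14 ≡ 15.
  x = λ² - 12 - 12 = 225 - 24 ≡ 11; y = λ·(12 - 11) - 17 ≡ 17. → (11, 17)
add G: (11, 17) + (12, 17). λ = (17 - 17)/(12 - 11) ≡ 0/1 mod 19. 1⁻¹ ≡ 1 (mod 19) since 1·1 = 1 ≡ 1, so λ ≡ 0.
  x = λ² - 11 - 12 = 0 - 23 ≡ 15; y = λ·(11 - 15) - 17 ≡ 2. → (15, 2)
double: tangent at (15, 2): λ = (3·15² + 2)/(2·2) ≡ 12/4. 4⁻¹ ≡ 5 (mod 19), so λ ≡ 12·5 ≡ 3.
  x = λ² - 15 - 15 = 9 - 30 ≡ 17; y = λ·(15 - 17) - 2 ≡ 11. → (17, 11)
double: tangent at (17, 11): λ = (3·17² + 2)/(2·11) ≡ 14/3. 3⁻¹ ≡ 13 (mod 19), so λ ≡ 14·13 ≡ 11.
  x = λ² - 17 - 17 = 121 - 34 ≡ 11; y = λ·(17 - 11) - 11 ≡ 17. → (11, 17)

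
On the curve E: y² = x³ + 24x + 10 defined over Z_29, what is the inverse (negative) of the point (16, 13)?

-(16, 13) = (16, -13 mod 29) = (16, 16).

(16, 16)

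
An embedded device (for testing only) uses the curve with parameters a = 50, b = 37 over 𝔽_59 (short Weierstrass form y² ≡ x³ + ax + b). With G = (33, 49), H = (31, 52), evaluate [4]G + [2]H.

(55, 56)

First 4G:
Repeated addition: build up to 4G.
2G: tangent at (33, 49): λ = (3·33² + 50)/(2·49) ≡ 13/39. 39⁻¹ ≡ 56 (mod 59) since 39·56 = 2184 ≡ 1, so λ ≡ 13·56 ≡ 20.
  x = λ² - 33 - 33 = 400 - 66 ≡ 39; y = λ·(33 - 39) - 49 ≡ 8. → (39, 8)
3G: (39, 8) + (33, 49). λ = (49 - 8)/(33 - 39) ≡ 41/53 mod 59. 53⁻¹ ≡ 49 (mod 59), so λ ≡ 3.
  x = λ² - 39 - 33 = 9 - 72 ≡ 55; y = λ·(39 - 55) - 8 ≡ 3. → (55, 3)
4G: (55, 3) + (33, 49). λ = (49 - 3)/(33 - 55) ≡ 46/37 mod 59. 37⁻¹ ≡ 8 (mod 59), so λ ≡ 14.
  x = λ² - 55 - 33 = 196 - 88 ≡ 49; y = λ·(55 - 49) - 3 ≡ 22. → (49, 22)
4G = (49, 22).
Next 2H:
Repeated addition: build up to 2H.
2H: tangent at (31, 52): λ = (3·31² + 50)/(2·52) ≡ 42/45. 45⁻¹ ≡ 21 (mod 59) since 45·21 = 945 ≡ 1, so λ ≡ 42·21 ≡ 56.
  x = λ² - 31 - 31 = 3136 - 62 ≡ 6; y = λ·(31 - 6) - 52 ≡ 50. → (6, 50)
2H = (6, 50).
Finally 4G + 2H:
(49, 22) + (6, 50). λ = (50 - 22)/(6 - 49) ≡ 28/16 mod 59. 16⁻¹ ≡ 48 (mod 59), so λ ≡ 46.
  x = λ² - 49 - 6 = 2116 - 55 ≡ 55; y = λ·(49 - 55) - 22 ≡ 56. → (55, 56)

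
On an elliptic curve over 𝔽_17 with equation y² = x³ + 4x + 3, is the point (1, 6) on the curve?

y² = 6² ≡ 2; x³ + 4x + 3 = 8 ≡ 8 (mod 17). 2 ≠ 8.

no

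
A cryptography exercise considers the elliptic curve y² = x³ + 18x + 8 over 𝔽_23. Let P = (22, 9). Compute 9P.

(22, 14)

Repeated addition: build up to 9P.
2P: tangent at (22, 9): λ = (3·22² + 18)/(2·9) ≡ 21/18. 18⁻¹ ≡ 9 (mod 23), so λ ≡ 21·9 ≡ 5.
  x = λ² - 22 - 22 = 25 - 44 ≡ 4; y = λ·(22 - 4) - 9 ≡ 12. → (4, 12)
3P: (4, 12) + (22, 9). λ = (9 - 12)/(22 - 4) ≡ 20/18 mod 23. 18⁻¹ ≡ 9 (mod 23), so λ ≡ 19.
  x = λ² - 4 - 22 = 361 - 26 ≡ 13; y = λ·(4 - 13) - 12 ≡ 1. → (13, 1)
4P: (13, 1) + (22, 9). λ = (9 - 1)/(22 - 13) ≡ 8/9 mod 23. 9⁻¹ ≡ 18 (mod 23), so λ ≡ 6.
  x = λ² - 13 - 22 = 36 - 35 ≡ 1; y = λ·(13 - 1) - 1 ≡ 2. → (1, 2)
5P: (1, 2) + (22, 9). λ = (9 - 2)/(22 - 1) ≡ 7/21 mod 23. 21⁻¹ ≡ 11 (mod 23), so λ ≡ 8.
  x = λ² - 1 - 22 = 64 - 23 ≡ 18; y = λ·(1 - 18) - 2 ≡ 0. → (18, 0)
6P: (18, 0) + (22, 9). λ = (9 - 0)/(22 - 18) ≡ 9/4 mod 23. 4⁻¹ ≡ 6 (mod 23), so λ ≡ 8.
  x = λ² - 18 - 22 = 64 - 40 ≡ 1; y = λ·(18 - 1) - 0 ≡ 21. → (1, 21)
7P: (1, 21) + (22, 9). λ = (9 - 21)/(22 - 1) ≡ 11/21 mod 23. 21⁻¹ ≡ 11 (mod 23), so λ ≡ 6.
  x = λ² - 1 - 22 = 36 - 23 ≡ 13; y = λ·(1 - 13) - 21 ≡ 22. → (13, 22)
8P: (13, 22) + (22, 9). λ = (9 - 22)/(22 - 13) ≡ 10/9 mod 23. 9⁻¹ ≡ 18 (mod 23), so λ ≡ 19.
  x = λ² - 13 - 22 = 361 - 35 ≡ 4; y = λ·(13 - 4) - 22 ≡ 11. → (4, 11)
9P: (4, 11) + (22, 9). λ = (9 - 11)/(22 - 4) ≡ 21/18 mod 23. 18⁻¹ ≡ 9 (mod 23), so λ ≡ 5.
  x = λ² - 4 - 22 = 25 - 26 ≡ 22; y = λ·(4 - 22) - 11 ≡ 14. → (22, 14)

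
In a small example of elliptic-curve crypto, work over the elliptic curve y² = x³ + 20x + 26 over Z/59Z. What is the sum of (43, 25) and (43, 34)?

O

The two points share x = 43 and their y-coordinates satisfy 25 + 34 ≡ 0 (mod 59), so they are inverses. Their sum is 𝒪.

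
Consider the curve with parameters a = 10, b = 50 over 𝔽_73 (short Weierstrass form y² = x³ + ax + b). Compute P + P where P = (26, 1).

tangent at (26, 1): λ = (3·26² + 10)/(2·1) ≡ 67/2. 2⁻¹ ≡ 37 (mod 73), so λ ≡ 67·37 ≡ 70.
  x = λ² - 26 - 26 = 4900 - 52 ≡ 30; y = λ·(26 - 30) - 1 ≡ 11. → (30, 11)

(30, 11)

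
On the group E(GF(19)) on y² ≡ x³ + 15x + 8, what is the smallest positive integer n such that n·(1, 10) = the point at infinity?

2P: tangent at (1, 10): λ = (3·1² + 15)/(2·10) ≡ 18/1. 1⁻¹ ≡ 1 (mod 19) since 1·1 = 1 ≡ 1, so λ ≡ 18·1 ≡ 18.
  x = λ² - 1 - 1 = 324 - 2 ≡ 18; y = λ·(1 - 18) - 10 ≡ 7. → (18, 7)
3P: (18, 7) + (1, 10). λ = (10 - 7)/(1 - 18) ≡ 3/2 mod 19. 2⁻¹ ≡ 10 (mod 19), so λ ≡ 11.
  x = λ² - 18 - 1 = 121 - 19 ≡ 7; y = λ·(18 - 7) - 7 ≡ 0. → (7, 0)
4P: (7, 0) + (1, 10). λ = (10 - 0)/(1 - 7) ≡ 10/13 mod 19. 13⁻¹ ≡ 3 (mod 19) since 13·3 = 39 ≡ 1, so λ ≡ 11.
  x = λ² - 7 - 1 = 121 - 8 ≡ 18; y = λ·(7 - 18) - 0 ≡ 12. → (18, 12)
5P: (18, 12) + (1, 10). λ = (10 - 12)/(1 - 18) ≡ 17/2 mod 19. 2⁻¹ ≡ 10 (mod 19), so λ ≡ 18.
  x = λ² - 18 - 1 = 324 - 19 ≡ 1; y = λ·(18 - 1) - 12 ≡ 9. → (1, 9)
6P: (1, 9) + (1, 10): same x and y₁ ≡ -y₂, so the sum is the point at infinity.
6P = the point at infinity, so the order is 6.

6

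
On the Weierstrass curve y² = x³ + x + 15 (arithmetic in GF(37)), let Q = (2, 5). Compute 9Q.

Repeated addition: build up to 9Q.
2Q: tangent at (2, 5): λ = (3·2² + 1)/(2·5) ≡ 13/10. 10⁻¹ ≡ 26 (mod 37), so λ ≡ 13·26 ≡ 5.
  x = λ² - 2 - 2 = 25 - 4 ≡ 21; y = λ·(2 - 21) - 5 ≡ 11. → (21, 11)
3Q: (21, 11) + (2, 5). λ = (5 - 11)/(2 - 21) ≡ 31/18 mod 37. 18⁻¹ ≡ 35 (mod 37), so λ ≡ 12.
  x = λ² - 21 - 2 = 144 - 23 ≡ 10; y = λ·(21 - 10) - 11 ≡ 10. → (10, 10)
4Q: (10, 10) + (2, 5). λ = (5 - 10)/(2 - 10) ≡ 32/29 mod 37. 29⁻¹ ≡ 23 (mod 37) since 29·23 = 667 ≡ 1, so λ ≡ 33.
  x = λ² - 10 - 2 = 1089 - 12 ≡ 4; y = λ·(10 - 4) - 10 ≡ 3. → (4, 3)
5Q: (4, 3) + (2, 5). λ = (5 - 3)/(2 - 4) ≡ 2/35 mod 37. 35⁻¹ ≡ 18 (mod 37), so λ ≡ 36.
  x = λ² - 4 - 2 = 1296 - 6 ≡ 32; y = λ·(4 - 32) - 3 ≡ 25. → (32, 25)
6Q: (32, 25) + (2, 5). λ = (5 - 25)/(2 - 32) ≡ 17/7 mod 37. 7⁻¹ ≡ 16 (mod 37), so λ ≡ 13.
  x = λ² - 32 - 2 = 169 - 34 ≡ 24; y = λ·(32 - 24) - 25 ≡ 5. → (24, 5)
7Q: (24, 5) + (2, 5). λ = (5 - 5)/(2 - 24) ≡ 0/15 mod 37. 15⁻¹ ≡ 5 (mod 37) since 15·5 = 75 ≡ 1, so λ ≡ 0.
  x = λ² - 24 - 2 = 0 - 26 ≡ 11; y = λ·(24 - 11) - 5 ≡ 32. → (11, 32)
8Q: (11, 32) + (2, 5). λ = (5 - 32)/(2 - 11) ≡ 10/28 mod 37. 28⁻¹ ≡ 4 (mod 37), so λ ≡ 3.
  x = λ² - 11 - 2 = 9 - 13 ≡ 33; y = λ·(11 - 33) - 32 ≡ 13. → (33, 13)
9Q: (33, 13) + (2, 5). λ = (5 - 13)/(2 - 33) ≡ 29/6 mod 37. 6⁻¹ ≡ 31 (mod 37) since 6·31 = 186 ≡ 1, so λ ≡ 11.
  x = λ² - 33 - 2 = 121 - 35 ≡ 12; y = λ·(33 - 12) - 13 ≡ 33. → (12, 33)

(12, 33)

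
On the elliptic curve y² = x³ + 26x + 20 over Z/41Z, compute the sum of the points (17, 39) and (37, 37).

(17, 39) + (37, 37). λ = (37 - 39)/(37 - 17) ≡ 39/20 mod 41. 20⁻¹ ≡ 39 (mod 41), so λ ≡ 4.
  x = λ² - 17 - 37 = 16 - 54 ≡ 3; y = λ·(17 - 3) - 39 ≡ 17. → (3, 17)

(3, 17)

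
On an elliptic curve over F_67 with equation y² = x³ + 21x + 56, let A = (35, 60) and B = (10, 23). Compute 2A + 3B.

First 2A:
Repeated addition: build up to 2A.
2A: tangent at (35, 60): λ = (3·35² + 21)/(2·60) ≡ 11/53. 53⁻¹ ≡ 43 (mod 67), so λ ≡ 11·43 ≡ 4.
  x = λ² - 35 - 35 = 16 - 70 ≡ 13; y = λ·(35 - 13) - 60 ≡ 28. → (13, 28)
2A = (13, 28).
Next 3B:
Repeated addition: build up to 3B.
2B: tangent at (10, 23): λ = (3·10² + 21)/(2·23) ≡ 53/46. 46⁻¹ ≡ 51 (mod 67), so λ ≡ 53·51 ≡ 23.
  x = λ² - 10 - 10 = 529 - 20 ≡ 40; y = λ·(10 - 40) - 23 ≡ 24. → (40, 24)
3B: (40, 24) + (10, 23). λ = (23 - 24)/(10 - 40) ≡ 66/37 mod 67. 37⁻¹ ≡ 29 (mod 67) since 37·29 = 1073 ≡ 1, so λ ≡ 38.
  x = λ² - 40 - 10 = 1444 - 50 ≡ 54; y = λ·(40 - 54) - 24 ≡ 47. → (54, 47)
3B = (54, 47).
Finally 2A + 3B:
(13, 28) + (54, 47). λ = (47 - 28)/(54 - 13) ≡ 19/41 mod 67. 41⁻¹ ≡ 18 (mod 67), so λ ≡ 7.
  x = λ² - 13 - 54 = 49 - 67 ≡ 49; y = λ·(13 - 49) - 28 ≡ 55. → (49, 55)

(49, 55)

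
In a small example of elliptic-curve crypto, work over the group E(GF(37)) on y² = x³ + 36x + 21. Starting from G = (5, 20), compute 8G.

(4, 9)

Double-and-add on 8 = (1000)₂. Start with G = (5, 20) for the leading 1-bit.
double: tangent at (5, 20): λ = (3·5² + 36)/(2·20) ≡ 0/3. 3⁻¹ ≡ 25 (mod 37), so λ ≡ 0·25 ≡ 0.
  x = λ² - 5 - 5 = 0 - 10 ≡ 27; y = λ·(5 - 27) - 20 ≡ 17. → (27, 17)
double: tangent at (27, 17): λ = (3·27² + 36)/(2·17) ≡ 3/34. 34⁻¹ ≡ 12 (mod 37), so λ ≡ 3·12 ≡ 36.
  x = λ² - 27 - 27 = 1296 - 54 ≡ 21; y = λ·(27 - 21) - 17 ≡ 14. → (21, 14)
double: tangent at (21, 14): λ = (3·21² + 36)/(2·14) ≡ 27/28. 28⁻¹ ≡ 4 (mod 37), so λ ≡ 27·4 ≡ 34.
  x = λ² - 21 - 21 = 1156 - 42 ≡ 4; y = λ·(21 - 4) - 14 ≡ 9. → (4, 9)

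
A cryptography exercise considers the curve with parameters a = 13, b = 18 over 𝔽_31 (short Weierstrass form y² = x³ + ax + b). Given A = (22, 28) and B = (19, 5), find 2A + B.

(7, 7)

First 2A:
Repeated addition: build up to 2A.
2A: tangent at (22, 28): λ = (3·22² + 13)/(2·28) ≡ 8/25. 25⁻¹ ≡ 5 (mod 31), so λ ≡ 8·5 ≡ 9.
  x = λ² - 22 - 22 = 81 - 44 ≡ 6; y = λ·(22 - 6) - 28 ≡ 23. → (6, 23)
2A = (6, 23).
Finally 2A + B:
(6, 23) + (19, 5). λ = (5 - 23)/(19 - 6) ≡ 13/13 mod 31. 13⁻¹ ≡ 12 (mod 31), so λ ≡ 1.
  x = λ² - 6 - 19 = 1 - 25 ≡ 7; y = λ·(6 - 7) - 23 ≡ 7. → (7, 7)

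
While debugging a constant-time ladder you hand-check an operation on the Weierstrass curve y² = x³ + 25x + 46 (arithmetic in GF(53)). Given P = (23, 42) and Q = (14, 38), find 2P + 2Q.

(29, 12)

First 2P:
Repeated addition: build up to 2P.
2P: tangent at (23, 42): λ = (3·23² + 25)/(2·42) ≡ 22/31. 31⁻¹ ≡ 12 (mod 53), so λ ≡ 22·12 ≡ 52.
  x = λ² - 23 - 23 = 2704 - 46 ≡ 8; y = λ·(23 - 8) - 42 ≡ 49. → (8, 49)
2P = (8, 49).
Next 2Q:
Repeated addition: build up to 2Q.
2Q: tangent at (14, 38): λ = (3·14² + 25)/(2·38) ≡ 30/23. 23⁻¹ ≡ 30 (mod 53), so λ ≡ 30·30 ≡ 52.
  x = λ² - 14 - 14 = 2704 - 28 ≡ 26; y = λ·(14 - 26) - 38 ≡ 27. → (26, 27)
2Q = (26, 27).
Finally 2P + 2Q:
(8, 49) + (26, 27). λ = (27 - 49)/(26 - 8) ≡ 31/18 mod 53. 18⁻¹ ≡ 3 (mod 53), so λ ≡ 40.
  x = λ² - 8 - 26 = 1600 - 34 ≡ 29; y = λ·(8 - 29) - 49 ≡ 12. → (29, 12)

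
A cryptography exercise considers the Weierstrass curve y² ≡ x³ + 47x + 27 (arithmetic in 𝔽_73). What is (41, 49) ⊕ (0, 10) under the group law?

(26, 8)

(41, 49) + (0, 10). λ = (10 - 49)/(0 - 41) ≡ 34/32 mod 73. 32⁻¹ ≡ 16 (mod 73), so λ ≡ 33.
  x = λ² - 41 - 0 = 1089 - 41 ≡ 26; y = λ·(41 - 26) - 49 ≡ 8. → (26, 8)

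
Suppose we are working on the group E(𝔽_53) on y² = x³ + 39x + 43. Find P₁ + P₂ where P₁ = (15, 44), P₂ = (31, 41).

(6, 4)

(15, 44) + (31, 41). λ = (41 - 44)/(31 - 15) ≡ 50/16 mod 53. 16⁻¹ ≡ 10 (mod 53) since 16·10 = 160 ≡ 1, so λ ≡ 23.
  x = λ² - 15 - 31 = 529 - 46 ≡ 6; y = λ·(15 - 6) - 44 ≡ 4. → (6, 4)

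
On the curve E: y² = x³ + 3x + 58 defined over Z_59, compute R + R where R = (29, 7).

tangent at (29, 7): λ = (3·29² + 3)/(2·7) ≡ 48/14. 14⁻¹ ≡ 38 (mod 59) since 14·38 = 532 ≡ 1, so λ ≡ 48·38 ≡ 54.
  x = λ² - 29 - 29 = 2916 - 58 ≡ 26; y = λ·(29 - 26) - 7 ≡ 37. → (26, 37)

(26, 37)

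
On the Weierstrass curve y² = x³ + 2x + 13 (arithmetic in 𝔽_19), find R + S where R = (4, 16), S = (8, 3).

(14, 7)

(4, 16) + (8, 3). λ = (3 - 16)/(8 - 4) ≡ 6/4 mod 19. 4⁻¹ ≡ 5 (mod 19), so λ ≡ 11.
  x = λ² - 4 - 8 = 121 - 12 ≡ 14; y = λ·(4 - 14) - 16 ≡ 7. → (14, 7)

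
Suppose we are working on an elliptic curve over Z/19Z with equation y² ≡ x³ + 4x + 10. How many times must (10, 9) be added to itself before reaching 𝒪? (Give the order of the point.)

11

2P: tangent at (10, 9): λ = (3·10² + 4)/(2·9) ≡ 0/18. 18⁻¹ ≡ 18 (mod 19), so λ ≡ 0·18 ≡ 0.
  x = λ² - 10 - 10 = 0 - 20 ≡ 18; y = λ·(10 - 18) - 9 ≡ 10. → (18, 10)
3P: (18, 10) + (10, 9). λ = (9 - 10)/(10 - 18) ≡ 18/11 mod 19. 11⁻¹ ≡ 7 (mod 19), so λ ≡ 12.
  x = λ² - 18 - 10 = 144 - 28 ≡ 2; y = λ·(18 - 2) - 10 ≡ 11. → (2, 11)
4P: (2, 11) + (10, 9). λ = (9 - 11)/(10 - 2) ≡ 17/8 mod 19. 8⁻¹ ≡ 12 (mod 19) since 8·12 = 96 ≡ 1, so λ ≡ 14.
  x = λ² - 2 - 10 = 196 - 12 ≡ 13; y = λ·(2 - 13) - 11 ≡ 6. → (13, 6)
5P: (13, 6) + (10, 9). λ = (9 - 6)/(10 - 13) ≡ 3/16 mod 19. 16⁻¹ ≡ 6 (mod 19) since 16·6 = 96 ≡ 1, so λ ≡ 18.
  x = λ² - 13 - 10 = 324 - 23 ≡ 16; y = λ·(13 - 16) - 6 ≡ 16. → (16, 16)
6P: (16, 16) + (10, 9). λ = (9 - 16)/(10 - 16) ≡ 12/13 mod 19. 13⁻¹ ≡ 3 (mod 19), so λ ≡ 17.
  x = λ² - 16 - 10 = 289 - 26 ≡ 16; y = λ·(16 - 16) - 16 ≡ 3. → (16, 3)
7P: (16, 3) + (10, 9). λ = (9 - 3)/(10 - 16) ≡ 6/13 mod 19. 13⁻¹ ≡ 3 (mod 19) since 13·3 = 39 ≡ 1, so λ ≡ 18.
  x = λ² - 16 - 10 = 324 - 26 ≡ 13; y = λ·(16 - 13) - 3 ≡ 13. → (13, 13)
8P: (13, 13) + (10, 9). λ = (9 - 13)/(10 - 13) ≡ 15/16 mod 19. 16⁻¹ ≡ 6 (mod 19) since 16·6 = 96 ≡ 1, so λ ≡ 14.
  x = λ² - 13 - 10 = 196 - 23 ≡ 2; y = λ·(13 - 2) - 13 ≡ 8. → (2, 8)
9P: (2, 8) + (10, 9). λ = (9 - 8)/(10 - 2) ≡ 1/8 mod 19. 8⁻¹ ≡ 12 (mod 19), so λ ≡ 12.
  x = λ² - 2 - 10 = 144 - 12 ≡ 18; y = λ·(2 - 18) - 8 ≡ 9. → (18, 9)
10P: (18, 9) + (10, 9). λ = (9 - 9)/(10 - 18) ≡ 0/11 mod 19. 11⁻¹ ≡ 7 (mod 19), so λ ≡ 0.
  x = λ² - 18 - 10 = 0 - 28 ≡ 10; y = λ·(18 - 10) - 9 ≡ 10. → (10, 10)
11P: (10, 10) + (10, 9): same x and y₁ ≡ -y₂, so the sum is 𝒪.
11P = 𝒪, so the order is 11.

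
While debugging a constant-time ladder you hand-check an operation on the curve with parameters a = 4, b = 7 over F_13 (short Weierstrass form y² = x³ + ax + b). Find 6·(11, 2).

Write P = (11, 2).
Double-and-add on 6 = (110)₂. Start with P = (11, 2) for the leading 1-bit.
double: tangent at (11, 2): λ = (3·11² + 4)/(2·2) ≡ 3/4. 4⁻¹ ≡ 10 (mod 13) since 4·10 = 40 ≡ 1, so λ ≡ 3·10 ≡ 4.
  x = λ² - 11 - 11 = 16 - 22 ≡ 7; y = λ·(11 - 7) - 2 ≡ 1. → (7, 1)
add P: (7, 1) + (11, 2). λ = (2 - 1)/(11 - 7) ≡ 1/4 mod 13. 4⁻¹ ≡ 10 (mod 13) since 4·10 = 40 ≡ 1, so λ ≡ 10.
  x = λ² - 7 - 11 = 100 - 18 ≡ 4; y = λ·(7 - 4) - 1 ≡ 3. → (4, 3)
double: tangent at (4, 3): λ = (3·4² + 4)/(2·3) ≡ 0/6. 6⁻¹ ≡ 11 (mod 13), so λ ≡ 0·11 ≡ 0.
  x = λ² - 4 - 4 = 0 - 8 ≡ 5; y = λ·(4 - 5) - 3 ≡ 10. → (5, 10)

(5, 10)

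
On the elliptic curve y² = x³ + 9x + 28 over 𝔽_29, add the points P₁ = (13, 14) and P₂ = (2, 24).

(13, 14) + (2, 24). λ = (24 - 14)/(2 - 13) ≡ 10/18 mod 29. 18⁻¹ ≡ 21 (mod 29) since 18·21 = 378 ≡ 1, so λ ≡ 7.
  x = λ² - 13 - 2 = 49 - 15 ≡ 5; y = λ·(13 - 5) - 14 ≡ 13. → (5, 13)

(5, 13)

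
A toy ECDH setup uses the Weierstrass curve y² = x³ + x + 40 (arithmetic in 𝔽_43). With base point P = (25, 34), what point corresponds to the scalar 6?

Repeated addition: build up to 6P.
2P: tangent at (25, 34): λ = (3·25² + 1)/(2·34) ≡ 27/25. 25⁻¹ ≡ 31 (mod 43), so λ ≡ 27·31 ≡ 20.
  x = λ² - 25 - 25 = 400 - 50 ≡ 6; y = λ·(25 - 6) - 34 ≡ 2. → (6, 2)
3P: (6, 2) + (25, 34). λ = (34 - 2)/(25 - 6) ≡ 32/19 mod 43. 19⁻¹ ≡ 34 (mod 43), so λ ≡ 13.
  x = λ² - 6 - 25 = 169 - 31 ≡ 9; y = λ·(6 - 9) - 2 ≡ 2. → (9, 2)
4P: (9, 2) + (25, 34). λ = (34 - 2)/(25 - 9) ≡ 32/16 mod 43. 16⁻¹ ≡ 35 (mod 43) since 16·35 = 560 ≡ 1, so λ ≡ 2.
  x = λ² - 9 - 25 = 4 - 34 ≡ 13; y = λ·(9 - 13) - 2 ≡ 33. → (13, 33)
5P: (13, 33) + (25, 34). λ = (34 - 33)/(25 - 13) ≡ 1/12 mod 43. 12⁻¹ ≡ 18 (mod 43) since 12·18 = 216 ≡ 1, so λ ≡ 18.
  x = λ² - 13 - 25 = 324 - 38 ≡ 28; y = λ·(13 - 28) - 33 ≡ 41. → (28, 41)
6P: (28, 41) + (25, 34). λ = (34 - 41)/(25 - 28) ≡ 36/40 mod 43. 40⁻¹ ≡ 14 (mod 43), so λ ≡ 31.
  x = λ² - 28 - 25 = 961 - 53 ≡ 5; y = λ·(28 - 5) - 41 ≡ 27. → (5, 27)

(5, 27)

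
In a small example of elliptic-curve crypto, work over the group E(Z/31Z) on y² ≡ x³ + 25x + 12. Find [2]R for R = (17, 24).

tangent at (17, 24): λ = (3·17² + 25)/(2·24) ≡ 24/17. 17⁻¹ ≡ 11 (mod 31) since 17·11 = 187 ≡ 1, so λ ≡ 24·11 ≡ 16.
  x = λ² - 17 - 17 = 256 - 34 ≡ 5; y = λ·(17 - 5) - 24 ≡ 13. → (5, 13)

(5, 13)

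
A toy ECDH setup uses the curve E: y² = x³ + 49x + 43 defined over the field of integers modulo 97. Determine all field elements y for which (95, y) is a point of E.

none

x³ + 49x + 43 = 862073 ≡ 34 (mod 97).
34 is a non-residue mod 97; no y exists.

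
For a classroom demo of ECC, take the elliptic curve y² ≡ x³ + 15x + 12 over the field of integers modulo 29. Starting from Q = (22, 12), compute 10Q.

Double-and-add on 10 = (1010)₂. Start with Q = (22, 12) for the leading 1-bit.
double: tangent at (22, 12): λ = (3·22² + 15)/(2·12) ≡ 17/24. 24⁻¹ ≡ 23 (mod 29), so λ ≡ 17·23 ≡ 14.
  x = λ² - 22 - 22 = 196 - 44 ≡ 7; y = λ·(22 - 7) - 12 ≡ 24. → (7, 24)
double: tangent at (7, 24): λ = (3·7² + 15)/(2·24) ≡ 17/19. 19⁻¹ ≡ 26 (mod 29) since 19·26 = 494 ≡ 1, so λ ≡ 17·26 ≡ 7.
  x = λ² - 7 - 7 = 49 - 14 ≡ 6; y = λ·(7 - 6) - 24 ≡ 12. → (6, 12)
add Q: (6, 12) + (22, 12). λ = (12 - 12)/(22 - 6) ≡ 0/16 mod 29. 16⁻¹ ≡ 20 (mod 29) since 16·20 = 320 ≡ 1, so λ ≡ 0.
  x = λ² - 6 - 22 = 0 - 28 ≡ 1; y = λ·(6 - 1) - 12 ≡ 17. → (1, 17)
double: tangent at (1, 17): λ = (3·1² + 15)/(2·17) ≡ 18/5. 5⁻¹ ≡ 6 (mod 29) since 5·6 = 30 ≡ 1, so λ ≡ 18·6 ≡ 21.
  x = λ² - 1 - 1 = 441 - 2 ≡ 4; y = λ·(1 - 4) - 17 ≡ 7. → (4, 7)

(4, 7)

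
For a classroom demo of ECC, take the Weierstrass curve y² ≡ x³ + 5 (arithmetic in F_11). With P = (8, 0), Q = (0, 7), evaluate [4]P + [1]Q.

First 4P:
Double-and-add on 4 = (100)₂. Start with P = (8, 0) for the leading 1-bit.
double: (8, 0) + (8, 0): same x and y₁ ≡ -y₂, so the sum is O.
double: O + O = O (identity).
4P = O.
Finally 4P + Q:
O + (0, 7) = (0, 7) (identity).

(0, 7)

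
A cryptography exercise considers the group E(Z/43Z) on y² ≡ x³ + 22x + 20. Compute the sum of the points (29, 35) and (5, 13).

(29, 35) + (5, 13). λ = (13 - 35)/(5 - 29) ≡ 21/19 mod 43. 19⁻¹ ≡ 34 (mod 43), so λ ≡ 26.
  x = λ² - 29 - 5 = 676 - 34 ≡ 40; y = λ·(29 - 40) - 35 ≡ 23. → (40, 23)

(40, 23)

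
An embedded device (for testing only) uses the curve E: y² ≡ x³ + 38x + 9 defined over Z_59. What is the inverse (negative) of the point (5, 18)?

(5, 41)

-(5, 18) = (5, -18 mod 59) = (5, 41).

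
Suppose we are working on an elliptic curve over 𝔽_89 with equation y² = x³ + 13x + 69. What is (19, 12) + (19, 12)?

(40, 8)

tangent at (19, 12): λ = (3·19² + 13)/(2·12) ≡ 28/24. 24⁻¹ ≡ 26 (mod 89), so λ ≡ 28·26 ≡ 16.
  x = λ² - 19 - 19 = 256 - 38 ≡ 40; y = λ·(19 - 40) - 12 ≡ 8. → (40, 8)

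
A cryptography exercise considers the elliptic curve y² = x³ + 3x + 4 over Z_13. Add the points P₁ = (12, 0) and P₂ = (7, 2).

(12, 0) + (7, 2). λ = (2 - 0)/(7 - 12) ≡ 2/8 mod 13. 8⁻¹ ≡ 5 (mod 13) since 8·5 = 40 ≡ 1, so λ ≡ 10.
  x = λ² - 12 - 7 = 100 - 19 ≡ 3; y = λ·(12 - 3) - 0 ≡ 12. → (3, 12)

(3, 12)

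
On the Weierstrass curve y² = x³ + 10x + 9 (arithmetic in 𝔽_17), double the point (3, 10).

tangent at (3, 10): λ = (3·3² + 10)/(2·10) ≡ 3/3. 3⁻¹ ≡ 6 (mod 17), so λ ≡ 3·6 ≡ 1.
  x = λ² - 3 - 3 = 1 - 6 ≡ 12; y = λ·(3 - 12) - 10 ≡ 15. → (12, 15)

(12, 15)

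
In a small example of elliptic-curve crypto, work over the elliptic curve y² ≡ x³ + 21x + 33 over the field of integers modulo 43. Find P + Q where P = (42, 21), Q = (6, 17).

(42, 21) + (6, 17). λ = (17 - 21)/(6 - 42) ≡ 39/7 mod 43. 7⁻¹ ≡ 37 (mod 43), so λ ≡ 24.
  x = λ² - 42 - 6 = 576 - 48 ≡ 12; y = λ·(42 - 12) - 21 ≡ 11. → (12, 11)

(12, 11)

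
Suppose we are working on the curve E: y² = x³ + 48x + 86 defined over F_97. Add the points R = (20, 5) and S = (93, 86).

(6, 69)

(20, 5) + (93, 86). λ = (86 - 5)/(93 - 20) ≡ 81/73 mod 97. 73⁻¹ ≡ 4 (mod 97), so λ ≡ 33.
  x = λ² - 20 - 93 = 1089 - 113 ≡ 6; y = λ·(20 - 6) - 5 ≡ 69. → (6, 69)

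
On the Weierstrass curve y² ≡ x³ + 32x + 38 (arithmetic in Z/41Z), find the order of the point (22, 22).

2P: tangent at (22, 22): λ = (3·22² + 32)/(2·22) ≡ 8/3. 3⁻¹ ≡ 14 (mod 41), so λ ≡ 8·14 ≡ 30.
  x = λ² - 22 - 22 = 900 - 44 ≡ 36; y = λ·(22 - 36) - 22 ≡ 9. → (36, 9)
3P: (36, 9) + (22, 22). λ = (22 - 9)/(22 - 36) ≡ 13/27 mod 41. 27⁻¹ ≡ 38 (mod 41), so λ ≡ 2.
  x = λ² - 36 - 22 = 4 - 58 ≡ 28; y = λ·(36 - 28) - 9 ≡ 7. → (28, 7)
4P: (28, 7) + (22, 22). λ = (22 - 7)/(22 - 28) ≡ 15/35 mod 41. 35⁻¹ ≡ 34 (mod 41) since 35·34 = 1190 ≡ 1, so λ ≡ 18.
  x = λ² - 28 - 22 = 324 - 50 ≡ 28; y = λ·(28 - 28) - 7 ≡ 34. → (28, 34)
5P: (28, 34) + (22, 22). λ = (22 - 34)/(22 - 28) ≡ 29/35 mod 41. 35⁻¹ ≡ 34 (mod 41), so λ ≡ 2.
  x = λ² - 28 - 22 = 4 - 50 ≡ 36; y = λ·(28 - 36) - 34 ≡ 32. → (36, 32)
6P: (36, 32) + (22, 22). λ = (22 - 32)/(22 - 36) ≡ 31/27 mod 41. 27⁻¹ ≡ 38 (mod 41) since 27·38 = 1026 ≡ 1, so λ ≡ 30.
  x = λ² - 36 - 22 = 900 - 58 ≡ 22; y = λ·(36 - 22) - 32 ≡ 19. → (22, 19)
7P: (22, 19) + (22, 22): same x and y₁ ≡ -y₂, so the sum is 𝒪.
7P = 𝒪, so the order is 7.

7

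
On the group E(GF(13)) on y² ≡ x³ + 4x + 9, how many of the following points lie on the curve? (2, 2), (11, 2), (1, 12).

(2, 2): 2² ≡ 4, rhs ≡ 12 → off.
(11, 2): 2² ≡ 4, rhs ≡ 6 → off.
(1, 12): 12² ≡ 1, rhs ≡ 1 → on.

1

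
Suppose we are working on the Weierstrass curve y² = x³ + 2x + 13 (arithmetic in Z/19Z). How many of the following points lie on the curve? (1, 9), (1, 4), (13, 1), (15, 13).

(1, 9): 9² ≡ 5, rhs ≡ 16 → off.
(1, 4): 4² ≡ 16, rhs ≡ 16 → on.
(13, 1): 1² ≡ 1, rhs ≡ 13 → off.
(15, 13): 13² ≡ 17, rhs ≡ 17 → on.

2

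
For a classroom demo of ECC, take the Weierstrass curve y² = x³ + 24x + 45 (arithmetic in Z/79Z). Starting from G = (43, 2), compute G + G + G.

(14, 53)

Repeated addition: build up to 3G.
2G: tangent at (43, 2): λ = (3·43² + 24)/(2·2) ≡ 41/4. 4⁻¹ ≡ 20 (mod 79), so λ ≡ 41·20 ≡ 30.
  x = λ² - 43 - 43 = 900 - 86 ≡ 24; y = λ·(43 - 24) - 2 ≡ 15. → (24, 15)
3G: (24, 15) + (43, 2). λ = (2 - 15)/(43 - 24) ≡ 66/19 mod 79. 19⁻¹ ≡ 25 (mod 79) since 19·25 = 475 ≡ 1, so λ ≡ 70.
  x = λ² - 24 - 43 = 4900 - 67 ≡ 14; y = λ·(24 - 14) - 15 ≡ 53. → (14, 53)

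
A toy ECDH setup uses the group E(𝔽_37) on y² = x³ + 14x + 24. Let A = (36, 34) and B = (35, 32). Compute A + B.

(36, 34) + (35, 32). λ = (32 - 34)/(35 - 36) ≡ 35/36 mod 37. 36⁻¹ ≡ 36 (mod 37) since 36·36 = 1296 ≡ 1, so λ ≡ 2.
  x = λ² - 36 - 35 = 4 - 71 ≡ 7; y = λ·(36 - 7) - 34 ≡ 24. → (7, 24)

(7, 24)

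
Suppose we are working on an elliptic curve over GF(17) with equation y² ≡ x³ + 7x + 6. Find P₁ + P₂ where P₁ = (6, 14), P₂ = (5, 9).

(14, 14)

(6, 14) + (5, 9). λ = (9 - 14)/(5 - 6) ≡ 12/16 mod 17. 16⁻¹ ≡ 16 (mod 17), so λ ≡ 5.
  x = λ² - 6 - 5 = 25 - 11 ≡ 14; y = λ·(6 - 14) - 14 ≡ 14. → (14, 14)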